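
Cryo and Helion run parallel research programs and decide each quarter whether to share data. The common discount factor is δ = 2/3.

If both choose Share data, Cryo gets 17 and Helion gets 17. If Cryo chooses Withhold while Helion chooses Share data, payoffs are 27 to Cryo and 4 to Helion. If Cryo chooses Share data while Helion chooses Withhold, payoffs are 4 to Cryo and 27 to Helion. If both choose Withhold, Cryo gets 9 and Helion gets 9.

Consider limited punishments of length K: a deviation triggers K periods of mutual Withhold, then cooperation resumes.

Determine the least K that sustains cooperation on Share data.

IC: δ(1−δ^K)/(1−δ) ≥ (27−17)/(17−9) = 5/4.
With δ = 2/3: need 1 − δ^K ≥ 5/4·(1−2/3)/(2/3), i.e. δ^K ≤ 0.3750.
Since (2/3)^2 = 0.4444 and (2/3)^3 = 0.2963, the smallest such K is 3.

3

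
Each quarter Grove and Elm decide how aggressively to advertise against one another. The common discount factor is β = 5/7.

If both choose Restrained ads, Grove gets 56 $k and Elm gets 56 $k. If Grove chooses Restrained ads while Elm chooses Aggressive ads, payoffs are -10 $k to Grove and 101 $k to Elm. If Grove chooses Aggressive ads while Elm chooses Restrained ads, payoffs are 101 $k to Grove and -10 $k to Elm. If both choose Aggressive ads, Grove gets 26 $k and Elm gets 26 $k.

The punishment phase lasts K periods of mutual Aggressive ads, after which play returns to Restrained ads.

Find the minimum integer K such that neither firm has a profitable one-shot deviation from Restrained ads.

3

Need Σ_{k=1}^{K} β^k ≥ (101−56)/(56−26) = 1.5000 at β = 5/7.
At K = 2 the sum is 1.2245 < 1.5000; at K = 3 it is 1.5889 ≥ 1.5000.
So the minimum punishment length is K = 3.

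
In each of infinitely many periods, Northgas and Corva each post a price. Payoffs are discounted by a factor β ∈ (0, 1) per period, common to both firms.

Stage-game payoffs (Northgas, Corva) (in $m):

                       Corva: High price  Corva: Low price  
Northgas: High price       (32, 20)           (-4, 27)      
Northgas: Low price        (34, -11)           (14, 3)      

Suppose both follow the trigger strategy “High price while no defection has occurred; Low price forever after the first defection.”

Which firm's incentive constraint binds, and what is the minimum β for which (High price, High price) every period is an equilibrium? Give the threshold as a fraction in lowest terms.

Northgas's threshold: (34−32)/(34−14) = 1/10.
Corva's threshold: (27−20)/(27−3) = 7/24.
1/10 < 7/24, so Corva binds and β* = 7/24.

Corva; β ≥ 7/24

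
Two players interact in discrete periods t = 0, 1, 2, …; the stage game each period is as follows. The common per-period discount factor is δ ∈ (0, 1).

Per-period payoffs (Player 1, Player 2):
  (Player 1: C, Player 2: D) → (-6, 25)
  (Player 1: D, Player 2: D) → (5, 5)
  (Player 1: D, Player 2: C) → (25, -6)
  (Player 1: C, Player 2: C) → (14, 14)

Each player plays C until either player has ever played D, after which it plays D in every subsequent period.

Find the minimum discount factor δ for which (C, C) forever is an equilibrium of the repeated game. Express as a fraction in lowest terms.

One-period gain from deviating is 25 − 14 = 11. The loss is 14 − 5 = 9 in every subsequent period, with present value 9·δ/(1−δ).
Deviation is unprofitable when 9·δ/(1−δ) ≥ 11, i.e. δ/(1−δ) ≥ 11/9.
Equivalently δ ≥ 11/(11+9) = 11/20.

11/20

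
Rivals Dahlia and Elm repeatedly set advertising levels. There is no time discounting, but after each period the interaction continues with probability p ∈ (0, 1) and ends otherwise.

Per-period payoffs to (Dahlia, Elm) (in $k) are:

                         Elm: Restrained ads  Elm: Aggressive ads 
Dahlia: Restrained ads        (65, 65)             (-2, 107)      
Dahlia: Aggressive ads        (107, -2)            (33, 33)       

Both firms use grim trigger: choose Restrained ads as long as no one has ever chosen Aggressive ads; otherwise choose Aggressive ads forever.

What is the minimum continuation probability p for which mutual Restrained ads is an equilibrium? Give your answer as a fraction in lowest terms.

With no time discounting, the continuation probability p plays the role of the discount factor.
Grim-trigger IC: 65/(1−p) ≥ 107 + 33p/(1−p) ⇒ p ≥ (107−65)/(107−33) = 21/37.

21/37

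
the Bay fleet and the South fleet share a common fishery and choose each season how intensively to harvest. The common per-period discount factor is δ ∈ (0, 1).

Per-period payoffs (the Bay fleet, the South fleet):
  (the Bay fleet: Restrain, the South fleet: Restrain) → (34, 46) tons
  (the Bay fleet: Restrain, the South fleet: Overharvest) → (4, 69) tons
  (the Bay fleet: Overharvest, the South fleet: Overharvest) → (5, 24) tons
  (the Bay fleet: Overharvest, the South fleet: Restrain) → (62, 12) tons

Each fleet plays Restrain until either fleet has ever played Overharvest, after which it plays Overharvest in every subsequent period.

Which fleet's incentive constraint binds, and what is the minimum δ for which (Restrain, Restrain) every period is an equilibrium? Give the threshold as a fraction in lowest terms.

the South fleet; δ ≥ 23/45

the Bay fleet: cooperation gives 34 each period; deviation gives 62 once then 5 forever.
  34/(1−δ) ≥ 62 + 5δ/(1−δ) ⇒ δ ≥ 28/57.
the South fleet: cooperation gives 46 each period; deviation gives 69 once then 24 forever.
  δ ≥ 23/45.
Both must hold, so the binding constraint is the South fleet's: δ ≥ 23/45.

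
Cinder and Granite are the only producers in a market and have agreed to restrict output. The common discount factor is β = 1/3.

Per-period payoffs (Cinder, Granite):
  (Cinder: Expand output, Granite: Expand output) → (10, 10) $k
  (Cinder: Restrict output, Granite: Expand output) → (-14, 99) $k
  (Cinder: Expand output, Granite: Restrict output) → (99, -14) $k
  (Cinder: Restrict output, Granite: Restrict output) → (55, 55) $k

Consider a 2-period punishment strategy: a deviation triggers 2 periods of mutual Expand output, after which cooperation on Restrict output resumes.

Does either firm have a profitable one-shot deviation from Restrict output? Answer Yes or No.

IC: β+…+β^2 ≥ (99−55)/(55−10) = 44/45.
At β = 1/3: partial sum = 0.4444 < 0.9778. Cooperation not sustainable.

Yes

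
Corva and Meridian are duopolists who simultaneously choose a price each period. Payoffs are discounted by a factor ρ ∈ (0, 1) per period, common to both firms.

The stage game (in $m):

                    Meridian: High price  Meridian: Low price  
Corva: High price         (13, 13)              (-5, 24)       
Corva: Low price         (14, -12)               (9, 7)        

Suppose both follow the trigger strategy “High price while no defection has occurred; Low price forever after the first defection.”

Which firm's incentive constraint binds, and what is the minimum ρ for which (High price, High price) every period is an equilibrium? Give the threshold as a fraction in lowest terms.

Meridian; ρ ≥ 11/17

Corva's threshold: (14−13)/(14−9) = 1/5.
Meridian's threshold: (24−13)/(24−7) = 11/17.
1/5 < 11/17, so Meridian binds and ρ* = 11/17.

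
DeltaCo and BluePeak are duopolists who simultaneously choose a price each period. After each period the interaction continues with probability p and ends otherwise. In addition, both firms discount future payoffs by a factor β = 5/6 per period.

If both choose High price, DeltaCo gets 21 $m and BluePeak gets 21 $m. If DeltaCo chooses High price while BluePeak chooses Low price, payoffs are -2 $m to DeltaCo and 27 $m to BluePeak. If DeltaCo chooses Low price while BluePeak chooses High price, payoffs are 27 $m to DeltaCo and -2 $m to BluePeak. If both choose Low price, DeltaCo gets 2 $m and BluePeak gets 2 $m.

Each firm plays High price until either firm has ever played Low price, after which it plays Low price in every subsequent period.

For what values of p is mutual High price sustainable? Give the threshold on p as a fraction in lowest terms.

Expected continuation weight on next period's payoff is β·p = 5/6·p, which plays the role of the discount factor.
Cooperation requires 5/6·p ≥ (27−21)/(27−2) = 6/25, hence p ≥ 36/125.

36/125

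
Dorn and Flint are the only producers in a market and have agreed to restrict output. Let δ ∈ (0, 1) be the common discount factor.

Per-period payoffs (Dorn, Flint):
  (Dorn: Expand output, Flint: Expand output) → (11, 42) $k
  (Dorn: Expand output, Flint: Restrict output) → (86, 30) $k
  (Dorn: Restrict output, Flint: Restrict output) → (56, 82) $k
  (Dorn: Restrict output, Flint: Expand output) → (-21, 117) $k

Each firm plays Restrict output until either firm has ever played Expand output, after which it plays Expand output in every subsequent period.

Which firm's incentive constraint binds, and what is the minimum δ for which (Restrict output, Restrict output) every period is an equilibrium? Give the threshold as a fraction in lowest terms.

Flint; δ ≥ 7/15

Dorn: cooperation gives 56 each period; deviation gives 86 once then 11 forever.
  56/(1−δ) ≥ 86 + 11δ/(1−δ) ⇒ δ ≥ 30/75 = 2/5.
Flint: cooperation gives 82 each period; deviation gives 117 once then 42 forever.
  δ ≥ 35/75 = 7/15.
Both must hold, so the binding constraint is Flint's: δ ≥ 7/15.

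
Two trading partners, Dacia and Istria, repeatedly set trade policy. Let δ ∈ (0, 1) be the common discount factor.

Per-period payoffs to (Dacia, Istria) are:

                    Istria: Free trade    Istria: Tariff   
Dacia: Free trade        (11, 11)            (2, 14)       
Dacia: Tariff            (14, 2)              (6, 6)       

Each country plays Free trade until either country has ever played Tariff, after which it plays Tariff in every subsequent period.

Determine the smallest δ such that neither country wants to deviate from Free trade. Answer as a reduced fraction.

One-period gain from deviating is 14 − 11 = 3. The loss is 11 − 6 = 5 in every subsequent period, with present value 5·δ/(1−δ).
Deviation is unprofitable when 5·δ/(1−δ) ≥ 3, i.e. δ/(1−δ) ≥ 3/5.
Equivalently δ ≥ 3/(3+5) = 3/8.

3/8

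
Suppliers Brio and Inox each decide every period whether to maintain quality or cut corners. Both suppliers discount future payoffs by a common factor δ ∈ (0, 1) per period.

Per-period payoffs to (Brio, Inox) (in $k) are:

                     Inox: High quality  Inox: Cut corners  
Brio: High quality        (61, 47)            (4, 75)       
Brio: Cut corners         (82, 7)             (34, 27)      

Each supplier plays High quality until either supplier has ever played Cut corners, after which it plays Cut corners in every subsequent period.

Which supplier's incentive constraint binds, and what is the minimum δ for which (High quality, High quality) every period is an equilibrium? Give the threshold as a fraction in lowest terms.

Inox; δ ≥ 7/12

For Brio: deviation gain 82−61 = 21, per-period punishment loss 61−34 = 27. IC gives δ ≥ 21/48 = 7/16.
For Inox: gain 28, loss 20 per period, so δ ≥ 28/48 = 7/12.
The tighter constraint is Inox's, so cooperation needs δ ≥ 7/12.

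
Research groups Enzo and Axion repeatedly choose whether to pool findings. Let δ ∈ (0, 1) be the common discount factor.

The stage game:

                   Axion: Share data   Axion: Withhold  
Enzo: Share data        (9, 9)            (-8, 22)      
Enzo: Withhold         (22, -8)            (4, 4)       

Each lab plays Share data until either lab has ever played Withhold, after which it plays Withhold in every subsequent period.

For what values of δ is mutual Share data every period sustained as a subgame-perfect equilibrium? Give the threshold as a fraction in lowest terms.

Cooperation forever yields 9 each period: 9/(1−δ).
Deviating yields 22 once, then 4 forever: 22 + 4δ/(1−δ).
No profitable deviation requires 9/(1−δ) ≥ 22 + 4δ/(1−δ).
Multiplying by (1−δ): 9 ≥ 22(1−δ) + 4δ = 22 − 18δ.
So 18δ ≥ 13, i.e. δ ≥ 13/18.

13/18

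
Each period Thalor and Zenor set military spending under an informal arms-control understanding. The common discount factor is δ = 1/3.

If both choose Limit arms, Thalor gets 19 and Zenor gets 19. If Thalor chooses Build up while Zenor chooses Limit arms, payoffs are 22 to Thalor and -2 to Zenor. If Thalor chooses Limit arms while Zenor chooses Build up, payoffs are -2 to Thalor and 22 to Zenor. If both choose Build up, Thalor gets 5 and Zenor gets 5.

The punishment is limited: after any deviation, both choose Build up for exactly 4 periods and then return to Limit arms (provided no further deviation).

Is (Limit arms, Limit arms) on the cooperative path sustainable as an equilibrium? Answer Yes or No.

Yes

IC: δ+…+δ^4 ≥ (22−19)/(19−5) = 3/14.
At δ = 1/3: partial sum = 0.4938 ≥ 0.2143. Cooperation sustainable.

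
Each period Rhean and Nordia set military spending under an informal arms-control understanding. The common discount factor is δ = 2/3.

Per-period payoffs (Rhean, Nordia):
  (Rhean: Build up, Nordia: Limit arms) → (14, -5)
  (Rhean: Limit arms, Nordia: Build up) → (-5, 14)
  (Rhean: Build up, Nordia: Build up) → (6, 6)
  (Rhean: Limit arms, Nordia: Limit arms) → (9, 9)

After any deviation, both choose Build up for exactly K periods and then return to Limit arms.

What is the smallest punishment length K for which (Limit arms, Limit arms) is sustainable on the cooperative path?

5

IC: δ(1−δ^K)/(1−δ) ≥ (14−9)/(9−6) = 5/3.
With δ = 2/3: need 1 − δ^K ≥ 5/3·(1−2/3)/(2/3), i.e. δ^K ≤ 0.1667.
Since (2/3)^4 = 0.1975 and (2/3)^5 = 0.1317, the smallest such K is 5.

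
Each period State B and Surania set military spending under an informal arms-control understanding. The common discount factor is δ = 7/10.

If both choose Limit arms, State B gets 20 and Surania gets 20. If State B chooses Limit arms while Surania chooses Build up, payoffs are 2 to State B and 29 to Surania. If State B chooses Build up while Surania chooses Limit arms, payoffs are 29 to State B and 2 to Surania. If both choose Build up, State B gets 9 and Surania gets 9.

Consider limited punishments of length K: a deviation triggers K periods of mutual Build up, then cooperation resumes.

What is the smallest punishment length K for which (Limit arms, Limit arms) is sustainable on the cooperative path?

No profitable deviation requires (20−9)(δ+…+δ^K) ≥ 29−20, i.e. δ+…+δ^K ≥ 9/11 ≈ 0.8182.
With δ = 7/10, the partial sums are K=1: 0.7000, K=2: 1.1900.
K = 2 is the first length at which the sum reaches 0.8182.

2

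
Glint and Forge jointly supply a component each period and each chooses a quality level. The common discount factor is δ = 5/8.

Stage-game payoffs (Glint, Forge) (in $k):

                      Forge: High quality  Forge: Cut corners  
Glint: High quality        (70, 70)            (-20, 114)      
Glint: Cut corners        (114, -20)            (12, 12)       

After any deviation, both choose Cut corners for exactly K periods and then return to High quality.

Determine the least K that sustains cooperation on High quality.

2

IC: δ(1−δ^K)/(1−δ) ≥ (114−70)/(70−12) = 22/29.
With δ = 5/8: need 1 − δ^K ≥ 22/29·(1−5/8)/(5/8), i.e. δ^K ≤ 0.5448.
Since (5/8)^1 = 0.6250 and (5/8)^2 = 0.3906, the smallest such K is 2.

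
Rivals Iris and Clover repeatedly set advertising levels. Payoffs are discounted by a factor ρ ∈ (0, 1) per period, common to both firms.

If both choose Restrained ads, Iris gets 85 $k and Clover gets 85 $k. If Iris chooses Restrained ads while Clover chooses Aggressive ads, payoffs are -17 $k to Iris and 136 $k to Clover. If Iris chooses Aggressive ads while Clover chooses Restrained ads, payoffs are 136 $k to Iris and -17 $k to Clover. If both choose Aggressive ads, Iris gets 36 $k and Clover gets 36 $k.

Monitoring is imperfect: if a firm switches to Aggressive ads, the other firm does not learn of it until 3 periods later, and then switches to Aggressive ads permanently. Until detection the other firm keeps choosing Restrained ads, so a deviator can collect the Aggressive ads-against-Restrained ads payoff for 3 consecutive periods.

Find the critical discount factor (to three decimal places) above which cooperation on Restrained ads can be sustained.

0.799

A deviator earns 136 for 3 periods, then 36 forever; cooperating earns 85 forever. Multiplying the IC by (1−ρ):
85 ≥ 136(1−ρ^3) + 36ρ^3, so 100·ρ^3 ≥ 51 and ρ^3 ≥ 51/100.
ρ ≥ (51/100)^(1/3) ≈ 0.799.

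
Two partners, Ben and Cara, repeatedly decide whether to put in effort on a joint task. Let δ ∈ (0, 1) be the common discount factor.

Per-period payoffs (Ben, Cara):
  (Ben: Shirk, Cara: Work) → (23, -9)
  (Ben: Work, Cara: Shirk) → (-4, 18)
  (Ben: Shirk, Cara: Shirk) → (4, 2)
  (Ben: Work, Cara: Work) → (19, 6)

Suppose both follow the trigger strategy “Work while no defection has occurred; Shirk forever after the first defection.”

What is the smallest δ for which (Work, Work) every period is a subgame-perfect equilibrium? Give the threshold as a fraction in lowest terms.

Ben: cooperation gives 19 each period; deviation gives 23 once then 4 forever.
  19/(1−δ) ≥ 23 + 4δ/(1−δ) ⇒ δ ≥ 4/19.
Cara: cooperation gives 6 each period; deviation gives 18 once then 2 forever.
  δ ≥ 12/16 = 3/4.
Both must hold, so the binding constraint is Cara's: δ ≥ 3/4.

3/4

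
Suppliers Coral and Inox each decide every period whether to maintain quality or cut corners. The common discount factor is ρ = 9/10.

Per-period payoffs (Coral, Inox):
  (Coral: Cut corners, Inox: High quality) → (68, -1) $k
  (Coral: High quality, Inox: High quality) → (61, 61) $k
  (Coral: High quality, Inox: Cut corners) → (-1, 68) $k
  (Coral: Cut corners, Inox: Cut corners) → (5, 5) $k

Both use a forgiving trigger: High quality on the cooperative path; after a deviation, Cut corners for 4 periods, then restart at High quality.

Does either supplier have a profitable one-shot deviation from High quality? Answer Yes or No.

No

Comparing payoff streams over the 5 periods until play realigns: cooperate → 61(1+ρ+…+ρ^4); deviate → 68 + 5(ρ+…+ρ^4).
Cooperation is sustained iff (61−5)(ρ+…+ρ^4) ≥ 68−61.
ρ+…+ρ^4 = 9/10·(1−(9/10)^4)/(1−9/10) = 3.0951, and (68−61)/(61−5) = 0.1250.
3.0951 ≥ 0.1250, so cooperation is sustainable.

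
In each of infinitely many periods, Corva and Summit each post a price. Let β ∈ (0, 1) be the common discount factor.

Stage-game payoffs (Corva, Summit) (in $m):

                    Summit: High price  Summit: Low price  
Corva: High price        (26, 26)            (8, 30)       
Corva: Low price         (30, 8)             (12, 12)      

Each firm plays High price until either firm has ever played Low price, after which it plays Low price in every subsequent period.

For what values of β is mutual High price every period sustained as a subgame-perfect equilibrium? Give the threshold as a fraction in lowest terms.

2/9

Under grim trigger the critical discount factor is (T−C)/(T−P) with T = 30, C = 26, P = 12.
β* = (30−26)/(30−12) = 4/18 = 2/9.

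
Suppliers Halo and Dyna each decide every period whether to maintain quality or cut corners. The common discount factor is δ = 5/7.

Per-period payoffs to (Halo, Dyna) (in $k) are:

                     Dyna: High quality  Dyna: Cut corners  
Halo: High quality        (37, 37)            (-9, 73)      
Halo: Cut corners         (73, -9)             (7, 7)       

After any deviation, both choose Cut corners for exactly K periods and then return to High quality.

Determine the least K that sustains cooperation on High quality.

IC: δ(1−δ^K)/(1−δ) ≥ (73−37)/(37−7) = 6/5.
With δ = 5/7: need 1 − δ^K ≥ 6/5·(1−5/7)/(5/7), i.e. δ^K ≤ 0.5200.
Since (5/7)^1 = 0.7143 and (5/7)^2 = 0.5102, the smallest such K is 2.

2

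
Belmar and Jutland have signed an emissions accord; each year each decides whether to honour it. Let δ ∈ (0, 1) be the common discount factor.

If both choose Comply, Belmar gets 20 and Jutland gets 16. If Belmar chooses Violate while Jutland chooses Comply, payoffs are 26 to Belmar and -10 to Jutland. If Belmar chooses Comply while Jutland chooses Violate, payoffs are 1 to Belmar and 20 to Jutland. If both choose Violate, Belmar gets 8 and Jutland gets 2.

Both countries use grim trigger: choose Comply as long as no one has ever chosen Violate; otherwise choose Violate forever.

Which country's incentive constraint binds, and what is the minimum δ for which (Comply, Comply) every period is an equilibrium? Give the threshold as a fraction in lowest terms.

Belmar; δ ≥ 1/3

Belmar: cooperation gives 20 each period; deviation gives 26 once then 8 forever.
  20/(1−δ) ≥ 26 + 8δ/(1−δ) ⇒ δ ≥ 6/18 = 1/3.
Jutland: cooperation gives 16 each period; deviation gives 20 once then 2 forever.
  δ ≥ 4/18 = 2/9.
Both must hold, so the binding constraint is Belmar's: δ ≥ 1/3.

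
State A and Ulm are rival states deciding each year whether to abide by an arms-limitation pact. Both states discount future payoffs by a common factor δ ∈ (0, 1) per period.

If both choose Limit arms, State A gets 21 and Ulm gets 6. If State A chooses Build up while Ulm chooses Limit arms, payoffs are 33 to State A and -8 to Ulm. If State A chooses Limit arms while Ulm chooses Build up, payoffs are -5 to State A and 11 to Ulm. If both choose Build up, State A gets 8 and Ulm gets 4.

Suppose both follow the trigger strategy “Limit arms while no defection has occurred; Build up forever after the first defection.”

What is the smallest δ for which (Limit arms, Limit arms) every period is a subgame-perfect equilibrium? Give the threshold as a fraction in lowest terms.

5/7

For State A: deviation gain 33−21 = 12, per-period punishment loss 21−8 = 13. IC gives δ ≥ 12/25.
For Ulm: gain 5, loss 2 per period, so δ ≥ 5/7.
The tighter constraint is Ulm's, so cooperation needs δ ≥ 5/7.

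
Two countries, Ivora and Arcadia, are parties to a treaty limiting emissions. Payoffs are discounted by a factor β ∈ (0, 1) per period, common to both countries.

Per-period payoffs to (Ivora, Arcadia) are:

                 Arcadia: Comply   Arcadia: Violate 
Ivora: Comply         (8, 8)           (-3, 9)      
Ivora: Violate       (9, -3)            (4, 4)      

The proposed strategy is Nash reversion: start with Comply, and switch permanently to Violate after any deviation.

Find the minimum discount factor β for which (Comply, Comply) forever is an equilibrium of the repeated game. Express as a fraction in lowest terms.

Under grim trigger the critical discount factor is (T−C)/(T−P) with T = 9, C = 8, P = 4.
β* = (9−8)/(9−4) = 1/5.

1/5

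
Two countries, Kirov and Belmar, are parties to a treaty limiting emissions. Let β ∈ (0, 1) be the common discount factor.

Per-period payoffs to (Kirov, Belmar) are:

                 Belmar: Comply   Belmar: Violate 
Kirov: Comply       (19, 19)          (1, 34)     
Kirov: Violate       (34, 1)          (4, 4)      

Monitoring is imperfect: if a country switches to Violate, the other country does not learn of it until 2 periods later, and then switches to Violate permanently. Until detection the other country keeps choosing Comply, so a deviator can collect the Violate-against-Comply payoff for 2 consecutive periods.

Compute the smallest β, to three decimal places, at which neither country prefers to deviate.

0.707

The best deviation is to choose Violate for all 2 undetected periods, earning 34 each, then 4 forever once detected.
Deviation value: 34(1−β^2)/(1−β) + 4β^2/(1−β); cooperation value: 19/(1−β).
IC: 19 ≥ 34(1−β^2) + 4β^2 = 34 − 30β^2.
So β^2 ≥ 15/30 = 1/2, giving β ≥ (1/2)^(1/2) ≈ 0.707.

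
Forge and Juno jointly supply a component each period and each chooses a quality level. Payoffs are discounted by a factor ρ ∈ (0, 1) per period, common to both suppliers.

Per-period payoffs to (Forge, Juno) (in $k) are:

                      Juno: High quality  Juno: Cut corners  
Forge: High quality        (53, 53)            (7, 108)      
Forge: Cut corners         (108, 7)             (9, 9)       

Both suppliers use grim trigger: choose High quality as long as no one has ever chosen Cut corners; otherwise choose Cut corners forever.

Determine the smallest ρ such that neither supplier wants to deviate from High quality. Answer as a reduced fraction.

5/9

Cooperation forever yields 53 each period: 53/(1−ρ).
Deviating yields 108 once, then 9 forever: 108 + 9ρ/(1−ρ).
No profitable deviation requires 53/(1−ρ) ≥ 108 + 9ρ/(1−ρ).
Multiplying by (1−ρ): 53 ≥ 108(1−ρ) + 9ρ = 108 − 99ρ.
So 99ρ ≥ 55, i.e. ρ ≥ 55/99 = 5/9.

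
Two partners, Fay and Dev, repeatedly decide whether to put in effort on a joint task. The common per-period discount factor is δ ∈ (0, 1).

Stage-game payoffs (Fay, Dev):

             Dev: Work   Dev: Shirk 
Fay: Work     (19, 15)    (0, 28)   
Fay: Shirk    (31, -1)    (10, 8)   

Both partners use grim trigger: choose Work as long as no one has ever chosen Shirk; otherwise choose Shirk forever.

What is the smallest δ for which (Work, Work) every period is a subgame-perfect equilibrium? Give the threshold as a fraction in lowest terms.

13/20

For Fay: deviation gain 31−19 = 12, per-period punishment loss 19−10 = 9. IC gives δ ≥ 12/21 = 4/7.
For Dev: gain 13, loss 7 per period, so δ ≥ 13/20.
The tighter constraint is Dev's, so cooperation needs δ ≥ 13/20.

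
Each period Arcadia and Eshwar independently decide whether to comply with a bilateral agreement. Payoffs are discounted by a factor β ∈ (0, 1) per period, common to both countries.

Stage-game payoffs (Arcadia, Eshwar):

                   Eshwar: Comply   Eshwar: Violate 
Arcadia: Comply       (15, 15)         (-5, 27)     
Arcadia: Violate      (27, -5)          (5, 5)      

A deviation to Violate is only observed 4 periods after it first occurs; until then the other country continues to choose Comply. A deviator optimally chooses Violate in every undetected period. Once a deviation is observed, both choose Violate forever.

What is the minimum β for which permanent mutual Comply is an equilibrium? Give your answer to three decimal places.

A deviator earns 27 for 4 periods, then 5 forever; cooperating earns 15 forever. Multiplying the IC by (1−β):
15 ≥ 27(1−β^4) + 5β^4, so 22·β^4 ≥ 12 and β^4 ≥ 6/11.
β ≥ (6/11)^(1/4) ≈ 0.859.

0.859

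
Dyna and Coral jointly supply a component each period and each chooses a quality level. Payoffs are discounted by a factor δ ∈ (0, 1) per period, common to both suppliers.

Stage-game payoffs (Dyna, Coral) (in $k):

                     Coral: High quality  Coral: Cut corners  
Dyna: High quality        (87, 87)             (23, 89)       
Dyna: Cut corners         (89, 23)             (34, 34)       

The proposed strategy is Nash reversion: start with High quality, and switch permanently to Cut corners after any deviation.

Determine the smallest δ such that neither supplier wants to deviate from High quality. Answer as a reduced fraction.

87/(1−δ) ≥ 89 + 34δ/(1−δ)
87 ≥ 89 − 55δ
δ ≥ 2/55.

2/55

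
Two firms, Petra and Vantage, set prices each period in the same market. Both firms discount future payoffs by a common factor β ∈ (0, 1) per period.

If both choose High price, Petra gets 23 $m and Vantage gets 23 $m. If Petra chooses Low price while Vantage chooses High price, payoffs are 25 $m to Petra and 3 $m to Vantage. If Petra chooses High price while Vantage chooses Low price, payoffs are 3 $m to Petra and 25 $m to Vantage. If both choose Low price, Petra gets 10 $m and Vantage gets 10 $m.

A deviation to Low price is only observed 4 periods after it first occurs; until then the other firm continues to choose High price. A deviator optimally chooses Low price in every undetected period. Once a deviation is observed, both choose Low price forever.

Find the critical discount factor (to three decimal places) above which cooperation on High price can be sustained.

0.604

A deviator earns 25 for 4 periods, then 10 forever; cooperating earns 23 forever. Multiplying the IC by (1−β):
23 ≥ 25(1−β^4) + 10β^4, so 15·β^4 ≥ 2 and β^4 ≥ 2/15.
β ≥ (2/15)^(1/4) ≈ 0.604.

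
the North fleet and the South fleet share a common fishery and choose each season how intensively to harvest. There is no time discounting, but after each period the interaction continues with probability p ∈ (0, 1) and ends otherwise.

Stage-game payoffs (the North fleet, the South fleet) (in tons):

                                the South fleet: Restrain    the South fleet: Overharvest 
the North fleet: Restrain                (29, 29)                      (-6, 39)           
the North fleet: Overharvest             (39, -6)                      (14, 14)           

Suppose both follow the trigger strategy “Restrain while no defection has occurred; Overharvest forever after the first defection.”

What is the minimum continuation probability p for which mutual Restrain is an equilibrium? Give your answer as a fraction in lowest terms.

Expected cooperation value is 29 + p·29 + p²·29 + … = 29/(1−p); deviation gives 39 + p·14/(1−p).
29 ≥ 39(1−p) + 14p ⇒ 25p ≥ 10 ⇒ p ≥ 10/25 = 2/5.

2/5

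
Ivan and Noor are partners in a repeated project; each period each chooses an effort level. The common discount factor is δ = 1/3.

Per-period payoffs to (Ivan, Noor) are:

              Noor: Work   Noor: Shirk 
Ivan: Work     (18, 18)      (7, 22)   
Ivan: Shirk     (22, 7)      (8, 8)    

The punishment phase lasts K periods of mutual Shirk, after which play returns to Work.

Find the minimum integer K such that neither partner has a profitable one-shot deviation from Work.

Need Σ_{k=1}^{K} δ^k ≥ (22−18)/(18−8) = 0.4000 at δ = 1/3.
At K = 1 the sum is 0.3333 < 0.4000; at K = 2 it is 0.4444 ≥ 0.4000.
So the minimum punishment length is K = 2.

2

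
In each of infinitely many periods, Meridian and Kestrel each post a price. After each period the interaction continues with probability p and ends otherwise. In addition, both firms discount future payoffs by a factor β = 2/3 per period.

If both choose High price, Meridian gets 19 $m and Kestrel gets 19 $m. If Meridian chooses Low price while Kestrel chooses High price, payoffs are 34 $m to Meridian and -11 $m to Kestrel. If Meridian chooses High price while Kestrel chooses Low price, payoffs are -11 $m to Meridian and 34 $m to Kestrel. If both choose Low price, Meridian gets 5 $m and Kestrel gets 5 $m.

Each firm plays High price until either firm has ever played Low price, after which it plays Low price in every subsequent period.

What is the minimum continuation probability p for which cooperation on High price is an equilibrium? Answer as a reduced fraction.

With continuation probability p and discount β, the effective per-period discount factor is βp.
Grim-trigger IC: βp ≥ (34−19)/(34−5) = 15/29.
So p ≥ (15/29)/(2/3) = 45/58.

45/58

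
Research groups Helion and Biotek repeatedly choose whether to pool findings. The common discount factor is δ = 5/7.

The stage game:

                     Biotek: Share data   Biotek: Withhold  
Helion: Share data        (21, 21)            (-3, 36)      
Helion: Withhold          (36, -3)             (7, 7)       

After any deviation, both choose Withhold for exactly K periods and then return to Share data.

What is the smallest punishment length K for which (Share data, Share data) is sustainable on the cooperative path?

2

Need Σ_{k=1}^{K} δ^k ≥ (36−21)/(21−7) = 1.0714 at δ = 5/7.
At K = 1 the sum is 0.7143 < 1.0714; at K = 2 it is 1.2245 ≥ 1.0714.
So the minimum punishment length is K = 2.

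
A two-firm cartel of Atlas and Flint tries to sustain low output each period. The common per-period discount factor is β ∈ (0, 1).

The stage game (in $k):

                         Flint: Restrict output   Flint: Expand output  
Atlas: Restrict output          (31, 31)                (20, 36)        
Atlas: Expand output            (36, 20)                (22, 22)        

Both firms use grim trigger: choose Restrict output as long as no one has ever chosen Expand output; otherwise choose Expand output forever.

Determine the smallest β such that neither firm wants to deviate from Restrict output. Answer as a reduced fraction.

5/14

Cooperation forever yields 31 each period: 31/(1−β).
Deviating yields 36 once, then 22 forever: 36 + 22β/(1−β).
No profitable deviation requires 31/(1−β) ≥ 36 + 22β/(1−β).
Multiplying by (1−β): 31 ≥ 36(1−β) + 22β = 36 − 14β.
So 14β ≥ 5, i.e. β ≥ 5/14.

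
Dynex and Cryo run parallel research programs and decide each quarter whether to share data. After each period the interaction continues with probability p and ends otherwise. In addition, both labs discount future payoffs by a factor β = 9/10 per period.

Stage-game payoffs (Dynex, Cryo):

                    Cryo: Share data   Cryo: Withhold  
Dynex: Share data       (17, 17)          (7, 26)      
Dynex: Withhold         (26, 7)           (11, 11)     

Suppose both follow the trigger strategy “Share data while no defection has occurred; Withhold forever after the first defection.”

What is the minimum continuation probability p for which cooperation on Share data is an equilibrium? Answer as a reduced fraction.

2/3

With continuation probability p and discount β, the effective per-period discount factor is βp.
Grim-trigger IC: βp ≥ (26−17)/(26−11) = 3/5.
So p ≥ (3/5)/(9/10) = 2/3.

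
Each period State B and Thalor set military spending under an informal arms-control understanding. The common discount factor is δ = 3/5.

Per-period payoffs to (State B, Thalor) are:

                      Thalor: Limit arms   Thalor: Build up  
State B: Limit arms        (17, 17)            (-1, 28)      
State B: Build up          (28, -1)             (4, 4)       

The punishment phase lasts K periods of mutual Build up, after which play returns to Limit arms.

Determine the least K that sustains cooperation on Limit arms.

IC: δ(1−δ^K)/(1−δ) ≥ (28−17)/(17−4) = 11/13.
With δ = 3/5: need 1 − δ^K ≥ 11/13·(1−3/5)/(3/5), i.e. δ^K ≤ 0.4359.
Since (3/5)^1 = 0.6000 and (3/5)^2 = 0.3600, the smallest such K is 2.

2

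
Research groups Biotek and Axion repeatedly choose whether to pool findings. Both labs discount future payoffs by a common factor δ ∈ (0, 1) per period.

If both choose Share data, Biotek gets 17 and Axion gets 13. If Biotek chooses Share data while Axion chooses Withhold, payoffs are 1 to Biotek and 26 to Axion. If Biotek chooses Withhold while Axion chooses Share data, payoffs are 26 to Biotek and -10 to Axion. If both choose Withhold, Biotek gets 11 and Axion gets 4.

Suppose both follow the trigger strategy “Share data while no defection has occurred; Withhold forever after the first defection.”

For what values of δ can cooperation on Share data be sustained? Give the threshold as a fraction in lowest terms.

3/5

Biotek: cooperation gives 17 each period; deviation gives 26 once then 11 forever.
  17/(1−δ) ≥ 26 + 11δ/(1−δ) ⇒ δ ≥ 9/15 = 3/5.
Axion: cooperation gives 13 each period; deviation gives 26 once then 4 forever.
  δ ≥ 13/22.
Both must hold, so the binding constraint is Biotek's: δ ≥ 3/5.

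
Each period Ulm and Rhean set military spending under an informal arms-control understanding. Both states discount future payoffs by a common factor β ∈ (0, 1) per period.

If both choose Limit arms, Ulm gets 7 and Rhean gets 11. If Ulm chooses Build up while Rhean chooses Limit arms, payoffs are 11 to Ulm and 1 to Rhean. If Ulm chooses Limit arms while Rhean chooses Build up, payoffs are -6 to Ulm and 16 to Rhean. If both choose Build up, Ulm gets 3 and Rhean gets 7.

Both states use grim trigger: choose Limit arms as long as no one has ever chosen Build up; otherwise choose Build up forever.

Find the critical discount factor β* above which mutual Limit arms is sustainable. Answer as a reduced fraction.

Ulm's threshold: (11−7)/(11−3) = 1/2.
Rhean's threshold: (16−11)/(16−7) = 5/9.
1/2 < 5/9, so Rhean binds and β* = 5/9.

5/9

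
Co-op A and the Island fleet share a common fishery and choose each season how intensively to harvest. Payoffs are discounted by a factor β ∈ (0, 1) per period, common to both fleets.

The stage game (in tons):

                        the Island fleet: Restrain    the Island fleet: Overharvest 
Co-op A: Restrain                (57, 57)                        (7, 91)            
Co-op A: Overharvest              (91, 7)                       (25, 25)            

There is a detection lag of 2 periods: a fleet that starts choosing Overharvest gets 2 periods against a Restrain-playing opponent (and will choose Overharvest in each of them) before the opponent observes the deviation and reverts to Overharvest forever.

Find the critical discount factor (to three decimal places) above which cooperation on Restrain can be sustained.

Deviating for the 2 undetected periods gains 91−57 = 34 per period over cooperation, then loses 57−25 = 32 per period forever once punishment starts.
Gain: 34(1 + β + … + β^1); loss: 32·β^2/(1−β).
No profitable deviation ⇔ 34(1−β^2) ≤ 32·β^2, i.e. β^2 ≥ 34/(34+32) = 17/33.
Hence β ≥ (17/33)^(1/2) ≈ 0.718.

0.718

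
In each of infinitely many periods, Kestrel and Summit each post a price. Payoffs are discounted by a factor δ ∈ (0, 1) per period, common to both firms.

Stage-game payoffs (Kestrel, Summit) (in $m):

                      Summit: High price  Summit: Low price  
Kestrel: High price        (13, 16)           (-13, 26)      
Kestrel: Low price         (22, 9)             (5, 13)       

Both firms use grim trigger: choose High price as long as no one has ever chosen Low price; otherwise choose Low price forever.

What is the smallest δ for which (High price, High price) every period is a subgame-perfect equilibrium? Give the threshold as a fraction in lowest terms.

10/13

For Kestrel: deviation gain 22−13 = 9, per-period punishment loss 13−5 = 8. IC gives δ ≥ 9/17.
For Summit: gain 10, loss 3 per period, so δ ≥ 10/13.
The tighter constraint is Summit's, so cooperation needs δ ≥ 10/13.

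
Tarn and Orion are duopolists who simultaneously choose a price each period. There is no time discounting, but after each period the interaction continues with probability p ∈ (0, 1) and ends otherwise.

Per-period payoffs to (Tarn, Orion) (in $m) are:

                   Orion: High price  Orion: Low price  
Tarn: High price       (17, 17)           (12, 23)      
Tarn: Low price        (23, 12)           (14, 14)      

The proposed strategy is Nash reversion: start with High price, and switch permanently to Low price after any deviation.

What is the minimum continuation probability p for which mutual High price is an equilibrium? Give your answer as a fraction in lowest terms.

2/3

Expected cooperation value is 17 + p·17 + p²·17 + … = 17/(1−p); deviation gives 23 + p·14/(1−p).
17 ≥ 23(1−p) + 14p ⇒ 9p ≥ 6 ⇒ p ≥ 6/9 = 2/3.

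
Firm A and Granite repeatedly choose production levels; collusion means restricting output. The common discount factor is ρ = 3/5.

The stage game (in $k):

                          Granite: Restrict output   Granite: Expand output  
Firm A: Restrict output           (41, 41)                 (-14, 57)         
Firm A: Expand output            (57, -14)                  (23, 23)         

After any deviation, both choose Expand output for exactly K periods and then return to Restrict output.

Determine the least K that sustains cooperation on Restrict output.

2

IC: ρ(1−ρ^K)/(1−ρ) ≥ (57−41)/(41−23) = 8/9.
With ρ = 3/5: need 1 − ρ^K ≥ 8/9·(1−3/5)/(3/5), i.e. ρ^K ≤ 0.4074.
Since (3/5)^1 = 0.6000 and (3/5)^2 = 0.3600, the smallest such K is 2.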